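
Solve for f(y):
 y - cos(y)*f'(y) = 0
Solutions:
 f(y) = C1 + Integral(y/cos(y), y)


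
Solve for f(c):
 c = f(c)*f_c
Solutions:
 f(c) = -sqrt(C1 + c^2)
 f(c) = sqrt(C1 + c^2)


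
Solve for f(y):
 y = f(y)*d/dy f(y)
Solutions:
 f(y) = -sqrt(C1 + y^2)
 f(y) = sqrt(C1 + y^2)


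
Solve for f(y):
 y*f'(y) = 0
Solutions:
 f(y) = C1


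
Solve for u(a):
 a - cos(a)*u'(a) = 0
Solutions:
 u(a) = C1 + Integral(a/cos(a), a)


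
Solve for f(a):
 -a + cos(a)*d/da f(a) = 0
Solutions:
 f(a) = C1 + Integral(a/cos(a), a)


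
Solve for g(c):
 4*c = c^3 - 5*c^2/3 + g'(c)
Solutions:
 g(c) = C1 - c^4/4 + 5*c^3/9 + 2*c^2


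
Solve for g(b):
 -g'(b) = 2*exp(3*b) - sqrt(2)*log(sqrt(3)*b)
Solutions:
 g(b) = C1 + sqrt(2)*b*log(b) + sqrt(2)*b*(-1 + log(3)/2) - 2*exp(3*b)/3


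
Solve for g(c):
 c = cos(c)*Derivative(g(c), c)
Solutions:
 g(c) = C1 + Integral(c/cos(c), c)


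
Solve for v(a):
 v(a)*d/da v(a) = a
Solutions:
 v(a) = -sqrt(C1 + a^2)
 v(a) = sqrt(C1 + a^2)


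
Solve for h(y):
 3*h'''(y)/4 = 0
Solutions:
 h(y) = C1 + C2*y + C3*y^2


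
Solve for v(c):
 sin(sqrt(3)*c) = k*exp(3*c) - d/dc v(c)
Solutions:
 v(c) = C1 + k*exp(3*c)/3 + sqrt(3)*cos(sqrt(3)*c)/3


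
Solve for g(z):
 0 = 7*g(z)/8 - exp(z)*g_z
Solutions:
 g(z) = C1*exp(-7*exp(-z)/8)


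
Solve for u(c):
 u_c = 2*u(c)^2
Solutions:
 u(c) = -1/(C1 + 2*c)


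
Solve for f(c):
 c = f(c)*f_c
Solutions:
 f(c) = -sqrt(C1 + c^2)
 f(c) = sqrt(C1 + c^2)


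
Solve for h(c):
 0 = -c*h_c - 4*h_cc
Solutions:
 h(c) = C1 + C2*erf(sqrt(2)*c/4)


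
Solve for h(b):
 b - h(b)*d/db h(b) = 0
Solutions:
 h(b) = -sqrt(C1 + b^2)
 h(b) = sqrt(C1 + b^2)


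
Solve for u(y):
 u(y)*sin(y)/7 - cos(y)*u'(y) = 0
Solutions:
 u(y) = C1/cos(y)^(1/7)


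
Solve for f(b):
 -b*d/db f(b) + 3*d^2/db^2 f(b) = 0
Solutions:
 f(b) = C1 + C2*erfi(sqrt(6)*b/6)


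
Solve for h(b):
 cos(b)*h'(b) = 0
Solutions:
 h(b) = C1


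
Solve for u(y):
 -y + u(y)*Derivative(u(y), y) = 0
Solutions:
 u(y) = -sqrt(C1 + y^2)
 u(y) = sqrt(C1 + y^2)


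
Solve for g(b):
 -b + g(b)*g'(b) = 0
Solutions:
 g(b) = -sqrt(C1 + b^2)
 g(b) = sqrt(C1 + b^2)


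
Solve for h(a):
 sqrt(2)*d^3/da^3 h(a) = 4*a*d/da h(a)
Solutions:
 h(a) = C1 + Integral(C2*airyai(sqrt(2)*a) + C3*airybi(sqrt(2)*a), a)


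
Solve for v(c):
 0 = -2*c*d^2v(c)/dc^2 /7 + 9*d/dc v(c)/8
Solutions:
 v(c) = C1 + C2*c^(79/16)


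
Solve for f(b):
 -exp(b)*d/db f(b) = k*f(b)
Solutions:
 f(b) = C1*exp(k*exp(-b))


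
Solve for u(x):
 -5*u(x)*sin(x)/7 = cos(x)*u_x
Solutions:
 u(x) = C1*cos(x)^(5/7)


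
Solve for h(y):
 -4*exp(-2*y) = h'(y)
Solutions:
 h(y) = C1 + 2*exp(-2*y)


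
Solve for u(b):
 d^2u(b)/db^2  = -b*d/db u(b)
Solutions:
 u(b) = C1 + C2*erf(sqrt(2)*b/2)


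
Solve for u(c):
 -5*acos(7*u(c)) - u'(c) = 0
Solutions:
 Integral(1/acos(7*_y), (_y, u(c))) = C1 - 5*c


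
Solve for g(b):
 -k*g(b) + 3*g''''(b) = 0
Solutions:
 g(b) = C1*exp(-3^(3/4)*b*k^(1/4)/3) + C2*exp(3^(3/4)*b*k^(1/4)/3) + C3*exp(-3^(3/4)*I*b*k^(1/4)/3) + C4*exp(3^(3/4)*I*b*k^(1/4)/3)


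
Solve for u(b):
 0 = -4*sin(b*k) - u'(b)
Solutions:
 u(b) = C1 + 4*cos(b*k)/k


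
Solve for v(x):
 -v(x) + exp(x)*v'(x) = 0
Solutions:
 v(x) = C1*exp(-exp(-x))


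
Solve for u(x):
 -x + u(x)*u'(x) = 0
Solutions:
 u(x) = -sqrt(C1 + x^2)
 u(x) = sqrt(C1 + x^2)


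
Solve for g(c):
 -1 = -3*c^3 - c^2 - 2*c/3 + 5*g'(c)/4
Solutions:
 g(c) = C1 + 3*c^4/5 + 4*c^3/15 + 4*c^2/15 - 4*c/5


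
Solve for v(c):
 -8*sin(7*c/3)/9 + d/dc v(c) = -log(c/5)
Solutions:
 v(c) = C1 - c*log(c) + c + c*log(5) - 8*cos(7*c/3)/21


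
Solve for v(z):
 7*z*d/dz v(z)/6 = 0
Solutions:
 v(z) = C1


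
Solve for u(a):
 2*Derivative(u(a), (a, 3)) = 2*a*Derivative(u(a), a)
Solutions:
 u(a) = C1 + Integral(C2*airyai(a) + C3*airybi(a), a)


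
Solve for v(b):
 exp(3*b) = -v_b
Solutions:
 v(b) = C1 - exp(3*b)/3


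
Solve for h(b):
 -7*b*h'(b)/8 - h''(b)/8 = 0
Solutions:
 h(b) = C1 + C2*erf(sqrt(14)*b/2)


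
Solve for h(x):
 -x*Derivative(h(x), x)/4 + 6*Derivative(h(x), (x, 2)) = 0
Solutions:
 h(x) = C1 + C2*erfi(sqrt(3)*x/12)


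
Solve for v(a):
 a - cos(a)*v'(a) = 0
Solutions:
 v(a) = C1 + Integral(a/cos(a), a)


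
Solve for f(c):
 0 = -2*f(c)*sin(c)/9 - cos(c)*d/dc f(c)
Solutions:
 f(c) = C1*cos(c)^(2/9)


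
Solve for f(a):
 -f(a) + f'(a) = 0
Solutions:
 f(a) = C1*exp(a)


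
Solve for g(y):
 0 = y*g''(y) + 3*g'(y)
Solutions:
 g(y) = C1 + C2/y^2


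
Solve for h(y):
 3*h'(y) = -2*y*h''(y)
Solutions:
 h(y) = C1 + C2/sqrt(y)


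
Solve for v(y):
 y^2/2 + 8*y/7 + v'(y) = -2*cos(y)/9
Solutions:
 v(y) = C1 - y^3/6 - 4*y^2/7 - 2*sin(y)/9


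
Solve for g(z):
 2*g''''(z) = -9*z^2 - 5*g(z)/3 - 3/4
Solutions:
 g(z) = -27*z^2/5 + (C1*sin(10^(1/4)*3^(3/4)*z/6) + C2*cos(10^(1/4)*3^(3/4)*z/6))*exp(-10^(1/4)*3^(3/4)*z/6) + (C3*sin(10^(1/4)*3^(3/4)*z/6) + C4*cos(10^(1/4)*3^(3/4)*z/6))*exp(10^(1/4)*3^(3/4)*z/6) - 9/20


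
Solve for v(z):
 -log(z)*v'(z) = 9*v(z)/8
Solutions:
 v(z) = C1*exp(-9*li(z)/8)


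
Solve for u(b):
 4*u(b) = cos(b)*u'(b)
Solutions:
 u(b) = C1*(sin(b)^2 + 2*sin(b) + 1)/(sin(b)^2 - 2*sin(b) + 1)


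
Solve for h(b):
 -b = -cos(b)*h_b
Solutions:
 h(b) = C1 + Integral(b/cos(b), b)


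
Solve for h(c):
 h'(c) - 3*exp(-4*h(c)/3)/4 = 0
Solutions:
 h(c) = 3*log(-I*(C1 + c)^(1/4))
 h(c) = 3*log(I*(C1 + c)^(1/4))
 h(c) = 3*log(-(C1 + c)^(1/4))
 h(c) = 3*log(C1 + c)/4


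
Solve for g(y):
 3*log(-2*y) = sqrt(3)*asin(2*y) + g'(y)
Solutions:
 g(y) = C1 + 3*y*log(-y) - 3*y + 3*y*log(2) - sqrt(3)*(y*asin(2*y) + sqrt(1 - 4*y^2)/2)


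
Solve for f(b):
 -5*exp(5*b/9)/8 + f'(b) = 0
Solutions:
 f(b) = C1 + 9*exp(5*b/9)/8


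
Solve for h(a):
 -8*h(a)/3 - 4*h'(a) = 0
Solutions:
 h(a) = C1*exp(-2*a/3)


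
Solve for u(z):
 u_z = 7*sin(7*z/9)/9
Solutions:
 u(z) = C1 - cos(7*z/9)


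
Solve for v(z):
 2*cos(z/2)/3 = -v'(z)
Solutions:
 v(z) = C1 - 4*sin(z/2)/3


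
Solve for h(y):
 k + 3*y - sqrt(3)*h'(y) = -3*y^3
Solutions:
 h(y) = C1 + sqrt(3)*k*y/3 + sqrt(3)*y^4/4 + sqrt(3)*y^2/2


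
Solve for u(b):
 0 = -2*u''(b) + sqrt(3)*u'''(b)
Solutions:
 u(b) = C1 + C2*b + C3*exp(2*sqrt(3)*b/3)


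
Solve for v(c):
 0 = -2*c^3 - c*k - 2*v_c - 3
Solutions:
 v(c) = C1 - c^4/4 - c^2*k/4 - 3*c/2


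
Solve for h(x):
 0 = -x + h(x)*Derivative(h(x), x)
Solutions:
 h(x) = -sqrt(C1 + x^2)
 h(x) = sqrt(C1 + x^2)


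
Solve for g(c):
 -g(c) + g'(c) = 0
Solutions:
 g(c) = C1*exp(c)


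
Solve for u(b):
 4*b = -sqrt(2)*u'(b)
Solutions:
 u(b) = C1 - sqrt(2)*b^2


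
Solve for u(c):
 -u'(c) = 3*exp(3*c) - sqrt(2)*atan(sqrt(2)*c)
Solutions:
 u(c) = C1 + sqrt(2)*(c*atan(sqrt(2)*c) - sqrt(2)*log(2*c^2 + 1)/4) - exp(3*c)


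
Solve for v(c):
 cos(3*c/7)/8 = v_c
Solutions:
 v(c) = C1 + 7*sin(3*c/7)/24


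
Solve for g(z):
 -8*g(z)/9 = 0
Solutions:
 g(z) = 0


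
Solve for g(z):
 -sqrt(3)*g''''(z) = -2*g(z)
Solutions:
 g(z) = C1*exp(-2^(1/4)*3^(7/8)*z/3) + C2*exp(2^(1/4)*3^(7/8)*z/3) + C3*sin(2^(1/4)*3^(7/8)*z/3) + C4*cos(2^(1/4)*3^(7/8)*z/3)


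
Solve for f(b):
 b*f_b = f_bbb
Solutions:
 f(b) = C1 + Integral(C2*airyai(b) + C3*airybi(b), b)


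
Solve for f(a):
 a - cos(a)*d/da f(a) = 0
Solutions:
 f(a) = C1 + Integral(a/cos(a), a)


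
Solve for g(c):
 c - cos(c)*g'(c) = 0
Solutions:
 g(c) = C1 + Integral(c/cos(c), c)


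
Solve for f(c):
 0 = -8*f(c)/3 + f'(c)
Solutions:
 f(c) = C1*exp(8*c/3)


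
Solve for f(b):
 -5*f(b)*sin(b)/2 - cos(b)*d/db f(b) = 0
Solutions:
 f(b) = C1*cos(b)^(5/2)


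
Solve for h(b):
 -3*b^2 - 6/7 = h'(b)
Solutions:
 h(b) = C1 - b^3 - 6*b/7


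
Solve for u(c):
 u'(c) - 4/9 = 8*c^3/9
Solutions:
 u(c) = C1 + 2*c^4/9 + 4*c/9


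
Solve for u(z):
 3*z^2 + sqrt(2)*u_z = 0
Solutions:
 u(z) = C1 - sqrt(2)*z^3/2


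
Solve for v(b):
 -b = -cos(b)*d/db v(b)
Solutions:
 v(b) = C1 + Integral(b/cos(b), b)


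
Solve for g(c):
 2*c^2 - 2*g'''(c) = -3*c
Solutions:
 g(c) = C1 + C2*c + C3*c^2 + c^5/60 + c^4/16


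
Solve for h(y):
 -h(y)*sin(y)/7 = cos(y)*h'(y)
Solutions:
 h(y) = C1*cos(y)^(1/7)


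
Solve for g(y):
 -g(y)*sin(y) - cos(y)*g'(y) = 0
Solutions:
 g(y) = C1*cos(y)


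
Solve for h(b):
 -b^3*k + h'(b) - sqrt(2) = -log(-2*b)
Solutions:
 h(b) = C1 + b^4*k/4 - b*log(-b) + b*(-log(2) + 1 + sqrt(2))


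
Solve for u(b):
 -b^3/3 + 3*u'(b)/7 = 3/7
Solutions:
 u(b) = C1 + 7*b^4/36 + b


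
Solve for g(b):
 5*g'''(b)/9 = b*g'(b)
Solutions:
 g(b) = C1 + Integral(C2*airyai(15^(2/3)*b/5) + C3*airybi(15^(2/3)*b/5), b)


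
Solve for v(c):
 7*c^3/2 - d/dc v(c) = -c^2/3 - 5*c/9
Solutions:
 v(c) = C1 + 7*c^4/8 + c^3/9 + 5*c^2/18


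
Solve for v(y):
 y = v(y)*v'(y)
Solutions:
 v(y) = -sqrt(C1 + y^2)
 v(y) = sqrt(C1 + y^2)


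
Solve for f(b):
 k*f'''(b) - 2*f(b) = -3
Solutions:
 f(b) = C1*exp(2^(1/3)*b*(1/k)^(1/3)) + C2*exp(2^(1/3)*b*(-1 + sqrt(3)*I)*(1/k)^(1/3)/2) + C3*exp(-2^(1/3)*b*(1 + sqrt(3)*I)*(1/k)^(1/3)/2) + 3/2


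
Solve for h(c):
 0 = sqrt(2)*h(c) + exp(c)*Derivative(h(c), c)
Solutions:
 h(c) = C1*exp(sqrt(2)*exp(-c))


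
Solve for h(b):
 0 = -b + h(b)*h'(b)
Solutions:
 h(b) = -sqrt(C1 + b^2)
 h(b) = sqrt(C1 + b^2)


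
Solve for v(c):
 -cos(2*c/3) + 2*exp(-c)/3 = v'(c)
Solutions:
 v(c) = C1 - 3*sin(2*c/3)/2 - 2*exp(-c)/3


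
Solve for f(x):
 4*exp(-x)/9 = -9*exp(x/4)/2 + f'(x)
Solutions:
 f(x) = C1 + 18*exp(x/4) - 4*exp(-x)/9


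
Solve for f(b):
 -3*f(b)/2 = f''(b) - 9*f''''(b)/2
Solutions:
 f(b) = C1*exp(-b*sqrt(1 + 2*sqrt(7))/3) + C2*exp(b*sqrt(1 + 2*sqrt(7))/3) + C3*sin(b*sqrt(-1 + 2*sqrt(7))/3) + C4*cos(b*sqrt(-1 + 2*sqrt(7))/3)


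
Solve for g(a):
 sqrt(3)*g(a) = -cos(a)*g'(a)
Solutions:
 g(a) = C1*(sin(a) - 1)^(sqrt(3)/2)/(sin(a) + 1)^(sqrt(3)/2)


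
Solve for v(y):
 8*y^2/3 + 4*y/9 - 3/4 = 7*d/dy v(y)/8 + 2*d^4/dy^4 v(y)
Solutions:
 v(y) = C1 + C4*exp(-2^(2/3)*7^(1/3)*y/4) + 64*y^3/63 + 16*y^2/63 - 6*y/7 + (C2*sin(2^(2/3)*sqrt(3)*7^(1/3)*y/8) + C3*cos(2^(2/3)*sqrt(3)*7^(1/3)*y/8))*exp(2^(2/3)*7^(1/3)*y/8)


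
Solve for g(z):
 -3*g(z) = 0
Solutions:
 g(z) = 0


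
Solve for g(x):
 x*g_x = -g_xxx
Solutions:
 g(x) = C1 + Integral(C2*airyai(-x) + C3*airybi(-x), x)


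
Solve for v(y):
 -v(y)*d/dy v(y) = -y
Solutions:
 v(y) = -sqrt(C1 + y^2)
 v(y) = sqrt(C1 + y^2)


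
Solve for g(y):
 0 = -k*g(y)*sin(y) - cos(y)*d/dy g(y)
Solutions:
 g(y) = C1*exp(k*log(cos(y)))


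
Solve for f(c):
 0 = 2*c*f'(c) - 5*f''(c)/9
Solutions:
 f(c) = C1 + C2*erfi(3*sqrt(5)*c/5)


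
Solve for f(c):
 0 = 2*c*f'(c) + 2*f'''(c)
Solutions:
 f(c) = C1 + Integral(C2*airyai(-c) + C3*airybi(-c), c)


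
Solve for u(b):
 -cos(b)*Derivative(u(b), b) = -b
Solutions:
 u(b) = C1 + Integral(b/cos(b), b)


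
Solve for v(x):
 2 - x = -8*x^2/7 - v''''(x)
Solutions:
 v(x) = C1 + C2*x + C3*x^2 + C4*x^3 - x^6/315 + x^5/120 - x^4/12


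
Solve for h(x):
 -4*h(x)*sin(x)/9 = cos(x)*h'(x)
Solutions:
 h(x) = C1*cos(x)^(4/9)


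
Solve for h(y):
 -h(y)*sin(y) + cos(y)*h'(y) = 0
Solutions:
 h(y) = C1/cos(y)


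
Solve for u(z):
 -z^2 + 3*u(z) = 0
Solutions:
 u(z) = z^2/3


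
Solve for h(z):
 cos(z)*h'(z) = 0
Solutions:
 h(z) = C1


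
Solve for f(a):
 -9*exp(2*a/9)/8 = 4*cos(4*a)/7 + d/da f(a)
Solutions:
 f(a) = C1 - 81*exp(2*a/9)/16 - sin(4*a)/7


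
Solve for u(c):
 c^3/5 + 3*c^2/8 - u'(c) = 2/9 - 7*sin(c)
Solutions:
 u(c) = C1 + c^4/20 + c^3/8 - 2*c/9 - 7*cos(c)


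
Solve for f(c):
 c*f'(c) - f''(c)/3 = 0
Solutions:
 f(c) = C1 + C2*erfi(sqrt(6)*c/2)


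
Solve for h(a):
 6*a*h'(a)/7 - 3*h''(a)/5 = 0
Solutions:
 h(a) = C1 + C2*erfi(sqrt(35)*a/7)


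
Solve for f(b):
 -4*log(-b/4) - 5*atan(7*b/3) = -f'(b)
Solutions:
 f(b) = C1 + 4*b*log(-b) + 5*b*atan(7*b/3) - 8*b*log(2) - 4*b - 15*log(49*b^2 + 9)/14


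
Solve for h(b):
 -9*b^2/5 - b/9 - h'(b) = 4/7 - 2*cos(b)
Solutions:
 h(b) = C1 - 3*b^3/5 - b^2/18 - 4*b/7 + 2*sin(b)


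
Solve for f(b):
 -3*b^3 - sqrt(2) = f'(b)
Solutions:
 f(b) = C1 - 3*b^4/4 - sqrt(2)*b


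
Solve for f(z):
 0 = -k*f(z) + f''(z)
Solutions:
 f(z) = C1*exp(-sqrt(k)*z) + C2*exp(sqrt(k)*z)


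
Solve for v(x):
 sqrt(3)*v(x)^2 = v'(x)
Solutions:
 v(x) = -1/(C1 + sqrt(3)*x)


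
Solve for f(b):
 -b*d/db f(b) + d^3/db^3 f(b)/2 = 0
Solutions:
 f(b) = C1 + Integral(C2*airyai(2^(1/3)*b) + C3*airybi(2^(1/3)*b), b)


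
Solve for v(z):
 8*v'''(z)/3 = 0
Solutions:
 v(z) = C1 + C2*z + C3*z^2


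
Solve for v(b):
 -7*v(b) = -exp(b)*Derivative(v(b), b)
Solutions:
 v(b) = C1*exp(-7*exp(-b))


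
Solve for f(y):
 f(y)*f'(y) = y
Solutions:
 f(y) = -sqrt(C1 + y^2)
 f(y) = sqrt(C1 + y^2)


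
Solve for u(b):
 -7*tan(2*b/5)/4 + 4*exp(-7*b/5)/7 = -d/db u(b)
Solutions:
 u(b) = C1 + 35*log(tan(2*b/5)^2 + 1)/16 + 20*exp(-7*b/5)/49


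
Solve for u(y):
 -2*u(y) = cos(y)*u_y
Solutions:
 u(y) = C1*(sin(y) - 1)/(sin(y) + 1)


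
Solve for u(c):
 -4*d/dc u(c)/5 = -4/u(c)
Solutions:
 u(c) = -sqrt(C1 + 10*c)
 u(c) = sqrt(C1 + 10*c)


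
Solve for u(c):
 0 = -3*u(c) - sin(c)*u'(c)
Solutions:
 u(c) = C1*(cos(c) + 1)^(3/2)/(cos(c) - 1)^(3/2)


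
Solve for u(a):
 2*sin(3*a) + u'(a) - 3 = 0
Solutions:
 u(a) = C1 + 3*a + 2*cos(3*a)/3


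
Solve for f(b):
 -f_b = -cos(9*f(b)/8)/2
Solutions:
 -b/2 - 4*log(sin(9*f(b)/8) - 1)/9 + 4*log(sin(9*f(b)/8) + 1)/9 = C1


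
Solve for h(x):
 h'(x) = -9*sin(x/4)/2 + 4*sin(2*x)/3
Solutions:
 h(x) = C1 + 18*cos(x/4) - 2*cos(2*x)/3


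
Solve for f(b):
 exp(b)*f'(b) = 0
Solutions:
 f(b) = C1


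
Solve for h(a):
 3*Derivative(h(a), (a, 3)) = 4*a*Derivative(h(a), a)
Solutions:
 h(a) = C1 + Integral(C2*airyai(6^(2/3)*a/3) + C3*airybi(6^(2/3)*a/3), a)


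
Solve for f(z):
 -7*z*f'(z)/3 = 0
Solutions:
 f(z) = C1


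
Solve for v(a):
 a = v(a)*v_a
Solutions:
 v(a) = -sqrt(C1 + a^2)
 v(a) = sqrt(C1 + a^2)


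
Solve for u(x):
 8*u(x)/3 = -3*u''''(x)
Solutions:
 u(x) = (C1*sin(2^(1/4)*sqrt(3)*x/3) + C2*cos(2^(1/4)*sqrt(3)*x/3))*exp(-2^(1/4)*sqrt(3)*x/3) + (C3*sin(2^(1/4)*sqrt(3)*x/3) + C4*cos(2^(1/4)*sqrt(3)*x/3))*exp(2^(1/4)*sqrt(3)*x/3)


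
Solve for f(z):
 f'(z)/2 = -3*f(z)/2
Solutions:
 f(z) = C1*exp(-3*z)


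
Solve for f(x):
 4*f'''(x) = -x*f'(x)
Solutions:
 f(x) = C1 + Integral(C2*airyai(-2^(1/3)*x/2) + C3*airybi(-2^(1/3)*x/2), x)


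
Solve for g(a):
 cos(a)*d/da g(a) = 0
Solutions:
 g(a) = C1


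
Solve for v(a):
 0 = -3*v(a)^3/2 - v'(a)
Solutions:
 v(a) = -sqrt(-1/(C1 - 3*a))
 v(a) = sqrt(-1/(C1 - 3*a))


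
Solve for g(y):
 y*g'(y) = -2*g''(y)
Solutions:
 g(y) = C1 + C2*erf(y/2)


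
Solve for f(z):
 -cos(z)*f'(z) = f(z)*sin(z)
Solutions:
 f(z) = C1*cos(z)


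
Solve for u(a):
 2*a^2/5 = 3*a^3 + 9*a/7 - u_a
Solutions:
 u(a) = C1 + 3*a^4/4 - 2*a^3/15 + 9*a^2/14


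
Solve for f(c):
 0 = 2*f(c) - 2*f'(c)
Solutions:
 f(c) = C1*exp(c)


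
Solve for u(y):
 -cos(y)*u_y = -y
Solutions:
 u(y) = C1 + Integral(y/cos(y), y)


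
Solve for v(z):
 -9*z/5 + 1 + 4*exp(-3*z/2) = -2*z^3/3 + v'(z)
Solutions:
 v(z) = C1 + z^4/6 - 9*z^2/10 + z - 8*exp(-3*z/2)/3


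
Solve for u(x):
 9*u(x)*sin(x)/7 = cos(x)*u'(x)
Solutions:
 u(x) = C1/cos(x)^(9/7)


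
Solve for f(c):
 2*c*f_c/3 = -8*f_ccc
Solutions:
 f(c) = C1 + Integral(C2*airyai(-18^(1/3)*c/6) + C3*airybi(-18^(1/3)*c/6), c)


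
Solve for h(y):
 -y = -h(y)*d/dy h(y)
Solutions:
 h(y) = -sqrt(C1 + y^2)
 h(y) = sqrt(C1 + y^2)


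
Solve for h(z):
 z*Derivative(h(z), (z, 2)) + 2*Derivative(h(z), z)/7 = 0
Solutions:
 h(z) = C1 + C2*z^(5/7)


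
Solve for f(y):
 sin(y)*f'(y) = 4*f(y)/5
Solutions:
 f(y) = C1*(cos(y) - 1)^(2/5)/(cos(y) + 1)^(2/5)


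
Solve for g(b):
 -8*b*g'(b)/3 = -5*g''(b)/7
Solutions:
 g(b) = C1 + C2*erfi(2*sqrt(105)*b/15)


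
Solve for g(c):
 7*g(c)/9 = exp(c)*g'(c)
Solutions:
 g(c) = C1*exp(-7*exp(-c)/9)


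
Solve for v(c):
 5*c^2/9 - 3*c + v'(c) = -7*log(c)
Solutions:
 v(c) = C1 - 5*c^3/27 + 3*c^2/2 - 7*c*log(c) + 7*c


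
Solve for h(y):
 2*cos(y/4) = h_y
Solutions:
 h(y) = C1 + 8*sin(y/4)


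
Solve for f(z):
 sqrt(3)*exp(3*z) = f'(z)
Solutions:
 f(z) = C1 + sqrt(3)*exp(3*z)/3


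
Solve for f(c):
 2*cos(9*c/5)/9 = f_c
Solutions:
 f(c) = C1 + 10*sin(9*c/5)/81


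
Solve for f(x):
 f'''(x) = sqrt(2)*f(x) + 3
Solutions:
 f(x) = C3*exp(2^(1/6)*x) + (C1*sin(2^(1/6)*sqrt(3)*x/2) + C2*cos(2^(1/6)*sqrt(3)*x/2))*exp(-2^(1/6)*x/2) - 3*sqrt(2)/2


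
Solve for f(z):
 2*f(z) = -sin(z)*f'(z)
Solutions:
 f(z) = C1*(cos(z) + 1)/(cos(z) - 1)


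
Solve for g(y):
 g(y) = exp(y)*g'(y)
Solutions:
 g(y) = C1*exp(-exp(-y))


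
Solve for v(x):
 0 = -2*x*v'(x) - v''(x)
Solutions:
 v(x) = C1 + C2*erf(x)


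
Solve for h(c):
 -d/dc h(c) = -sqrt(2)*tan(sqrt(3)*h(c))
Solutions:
 h(c) = sqrt(3)*(pi - asin(C1*exp(sqrt(6)*c)))/3
 h(c) = sqrt(3)*asin(C1*exp(sqrt(6)*c))/3


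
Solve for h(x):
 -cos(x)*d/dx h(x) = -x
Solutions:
 h(x) = C1 + Integral(x/cos(x), x)


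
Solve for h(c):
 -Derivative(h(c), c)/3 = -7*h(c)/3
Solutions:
 h(c) = C1*exp(7*c)


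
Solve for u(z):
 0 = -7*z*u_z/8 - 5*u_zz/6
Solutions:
 u(z) = C1 + C2*erf(sqrt(210)*z/20)


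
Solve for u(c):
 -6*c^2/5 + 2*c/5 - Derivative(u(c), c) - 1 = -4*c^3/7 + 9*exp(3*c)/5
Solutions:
 u(c) = C1 + c^4/7 - 2*c^3/5 + c^2/5 - c - 3*exp(3*c)/5


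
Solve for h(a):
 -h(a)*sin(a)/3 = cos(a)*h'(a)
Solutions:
 h(a) = C1*cos(a)^(1/3)


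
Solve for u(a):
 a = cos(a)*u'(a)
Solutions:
 u(a) = C1 + Integral(a/cos(a), a)


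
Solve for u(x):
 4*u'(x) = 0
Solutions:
 u(x) = C1


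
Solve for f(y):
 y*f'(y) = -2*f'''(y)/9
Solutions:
 f(y) = C1 + Integral(C2*airyai(-6^(2/3)*y/2) + C3*airybi(-6^(2/3)*y/2), y)


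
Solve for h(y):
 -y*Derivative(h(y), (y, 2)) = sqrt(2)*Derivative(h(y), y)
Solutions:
 h(y) = C1 + C2*y^(1 - sqrt(2))


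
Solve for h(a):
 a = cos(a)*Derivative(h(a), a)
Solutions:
 h(a) = C1 + Integral(a/cos(a), a)


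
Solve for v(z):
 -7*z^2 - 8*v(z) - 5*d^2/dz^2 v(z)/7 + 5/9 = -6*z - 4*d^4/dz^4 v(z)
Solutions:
 v(z) = C1*exp(-sqrt(14)*z*sqrt(5 + sqrt(6297))/28) + C2*exp(sqrt(14)*z*sqrt(5 + sqrt(6297))/28) + C3*sin(sqrt(14)*z*sqrt(-5 + sqrt(6297))/28) + C4*cos(sqrt(14)*z*sqrt(-5 + sqrt(6297))/28) - 7*z^2/8 + 3*z/4 + 65/288


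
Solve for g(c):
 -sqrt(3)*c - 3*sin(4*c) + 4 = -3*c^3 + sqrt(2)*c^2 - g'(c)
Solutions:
 g(c) = C1 - 3*c^4/4 + sqrt(2)*c^3/3 + sqrt(3)*c^2/2 - 4*c - 3*cos(4*c)/4


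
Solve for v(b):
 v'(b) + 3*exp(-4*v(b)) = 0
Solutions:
 v(b) = log(-I*(C1 - 12*b)^(1/4))
 v(b) = log(I*(C1 - 12*b)^(1/4))
 v(b) = log(-(C1 - 12*b)^(1/4))
 v(b) = log(C1 - 12*b)/4


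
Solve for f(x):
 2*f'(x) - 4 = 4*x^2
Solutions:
 f(x) = C1 + 2*x^3/3 + 2*x


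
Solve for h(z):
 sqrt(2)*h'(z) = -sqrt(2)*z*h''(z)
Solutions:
 h(z) = C1 + C2*log(z)


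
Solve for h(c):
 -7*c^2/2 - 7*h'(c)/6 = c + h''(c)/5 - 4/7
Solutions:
 h(c) = C1 + C2*exp(-35*c/6) - c^3 + 3*c^2/35 + 564*c/1225


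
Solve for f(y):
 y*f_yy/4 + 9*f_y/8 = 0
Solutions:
 f(y) = C1 + C2/y^(7/2)


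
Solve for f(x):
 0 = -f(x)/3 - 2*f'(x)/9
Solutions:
 f(x) = C1*exp(-3*x/2)


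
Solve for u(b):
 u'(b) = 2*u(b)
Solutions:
 u(b) = C1*exp(2*b)


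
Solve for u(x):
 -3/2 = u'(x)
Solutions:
 u(x) = C1 - 3*x/2


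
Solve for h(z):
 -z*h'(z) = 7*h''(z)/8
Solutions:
 h(z) = C1 + C2*erf(2*sqrt(7)*z/7)


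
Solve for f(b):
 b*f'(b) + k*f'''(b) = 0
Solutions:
 f(b) = C1 + Integral(C2*airyai(b*(-1/k)^(1/3)) + C3*airybi(b*(-1/k)^(1/3)), b)


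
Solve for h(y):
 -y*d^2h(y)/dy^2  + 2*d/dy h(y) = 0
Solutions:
 h(y) = C1 + C2*y^3


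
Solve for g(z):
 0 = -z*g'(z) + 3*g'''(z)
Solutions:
 g(z) = C1 + Integral(C2*airyai(3^(2/3)*z/3) + C3*airybi(3^(2/3)*z/3), z)


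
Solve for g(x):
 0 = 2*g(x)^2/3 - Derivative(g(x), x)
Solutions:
 g(x) = -3/(C1 + 2*x)


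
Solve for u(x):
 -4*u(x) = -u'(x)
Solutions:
 u(x) = C1*exp(4*x)


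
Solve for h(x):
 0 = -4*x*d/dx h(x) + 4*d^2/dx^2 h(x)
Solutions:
 h(x) = C1 + C2*erfi(sqrt(2)*x/2)


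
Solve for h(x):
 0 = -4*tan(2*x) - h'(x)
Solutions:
 h(x) = C1 + 2*log(cos(2*x))


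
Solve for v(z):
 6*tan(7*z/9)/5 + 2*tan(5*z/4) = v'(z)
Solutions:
 v(z) = C1 - 54*log(cos(7*z/9))/35 - 8*log(cos(5*z/4))/5


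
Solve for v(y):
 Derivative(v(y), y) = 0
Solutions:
 v(y) = C1


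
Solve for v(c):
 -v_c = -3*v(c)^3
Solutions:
 v(c) = -sqrt(2)*sqrt(-1/(C1 + 3*c))/2
 v(c) = sqrt(2)*sqrt(-1/(C1 + 3*c))/2


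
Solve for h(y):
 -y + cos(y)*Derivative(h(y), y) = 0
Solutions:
 h(y) = C1 + Integral(y/cos(y), y)


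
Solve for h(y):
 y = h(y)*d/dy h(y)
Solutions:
 h(y) = -sqrt(C1 + y^2)
 h(y) = sqrt(C1 + y^2)


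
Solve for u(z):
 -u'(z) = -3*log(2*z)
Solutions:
 u(z) = C1 + 3*z*log(z) - 3*z + z*log(8)


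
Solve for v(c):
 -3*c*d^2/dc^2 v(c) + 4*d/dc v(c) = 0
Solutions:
 v(c) = C1 + C2*c^(7/3)


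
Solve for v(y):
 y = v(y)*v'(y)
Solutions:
 v(y) = -sqrt(C1 + y^2)
 v(y) = sqrt(C1 + y^2)


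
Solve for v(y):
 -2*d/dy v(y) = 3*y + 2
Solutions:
 v(y) = C1 - 3*y^2/4 - y


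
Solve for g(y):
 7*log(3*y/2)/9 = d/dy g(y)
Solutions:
 g(y) = C1 + 7*y*log(y)/9 - 7*y/9 - 7*y*log(2)/9 + 7*y*log(3)/9


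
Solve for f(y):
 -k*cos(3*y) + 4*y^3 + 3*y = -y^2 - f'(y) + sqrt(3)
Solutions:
 f(y) = C1 + k*sin(3*y)/3 - y^4 - y^3/3 - 3*y^2/2 + sqrt(3)*y


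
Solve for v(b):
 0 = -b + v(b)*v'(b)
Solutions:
 v(b) = -sqrt(C1 + b^2)
 v(b) = sqrt(C1 + b^2)


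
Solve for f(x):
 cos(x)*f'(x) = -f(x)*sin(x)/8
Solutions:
 f(x) = C1*cos(x)^(1/8)


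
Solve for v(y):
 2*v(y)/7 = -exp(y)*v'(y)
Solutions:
 v(y) = C1*exp(2*exp(-y)/7)


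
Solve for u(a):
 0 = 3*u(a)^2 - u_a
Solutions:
 u(a) = -1/(C1 + 3*a)


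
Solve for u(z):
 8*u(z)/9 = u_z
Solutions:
 u(z) = C1*exp(8*z/9)


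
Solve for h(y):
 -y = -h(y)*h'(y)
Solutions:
 h(y) = -sqrt(C1 + y^2)
 h(y) = sqrt(C1 + y^2)


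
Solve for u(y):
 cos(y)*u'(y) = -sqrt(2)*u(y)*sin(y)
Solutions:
 u(y) = C1*cos(y)^(sqrt(2))


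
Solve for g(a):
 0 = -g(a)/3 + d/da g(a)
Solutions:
 g(a) = C1*exp(a/3)


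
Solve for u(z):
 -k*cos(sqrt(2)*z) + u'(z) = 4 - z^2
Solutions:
 u(z) = C1 + sqrt(2)*k*sin(sqrt(2)*z)/2 - z^3/3 + 4*z


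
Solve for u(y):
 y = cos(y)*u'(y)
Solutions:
 u(y) = C1 + Integral(y/cos(y), y)


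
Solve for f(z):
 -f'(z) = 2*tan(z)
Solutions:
 f(z) = C1 + 2*log(cos(z))


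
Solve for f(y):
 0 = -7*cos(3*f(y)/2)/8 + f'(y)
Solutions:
 -7*y/8 - log(sin(3*f(y)/2) - 1)/3 + log(sin(3*f(y)/2) + 1)/3 = C1


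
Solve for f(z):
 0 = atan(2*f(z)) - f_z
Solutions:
 Integral(1/atan(2*_y), (_y, f(z))) = C1 + z


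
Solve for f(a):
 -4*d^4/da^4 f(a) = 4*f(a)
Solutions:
 f(a) = (C1*sin(sqrt(2)*a/2) + C2*cos(sqrt(2)*a/2))*exp(-sqrt(2)*a/2) + (C3*sin(sqrt(2)*a/2) + C4*cos(sqrt(2)*a/2))*exp(sqrt(2)*a/2)


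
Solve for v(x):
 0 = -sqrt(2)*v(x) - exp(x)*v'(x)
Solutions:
 v(x) = C1*exp(sqrt(2)*exp(-x))


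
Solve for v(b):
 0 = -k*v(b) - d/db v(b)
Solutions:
 v(b) = C1*exp(-b*k)


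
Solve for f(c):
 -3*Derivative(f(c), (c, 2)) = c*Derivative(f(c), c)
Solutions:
 f(c) = C1 + C2*erf(sqrt(6)*c/6)


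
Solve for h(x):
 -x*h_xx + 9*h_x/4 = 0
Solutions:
 h(x) = C1 + C2*x^(13/4)


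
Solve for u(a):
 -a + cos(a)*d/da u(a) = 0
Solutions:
 u(a) = C1 + Integral(a/cos(a), a)


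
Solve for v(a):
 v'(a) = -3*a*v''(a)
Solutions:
 v(a) = C1 + C2*a^(2/3)


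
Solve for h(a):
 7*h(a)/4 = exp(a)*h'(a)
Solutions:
 h(a) = C1*exp(-7*exp(-a)/4)


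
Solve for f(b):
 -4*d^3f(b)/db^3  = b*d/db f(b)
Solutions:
 f(b) = C1 + Integral(C2*airyai(-2^(1/3)*b/2) + C3*airybi(-2^(1/3)*b/2), b)


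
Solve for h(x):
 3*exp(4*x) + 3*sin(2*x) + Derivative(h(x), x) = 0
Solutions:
 h(x) = C1 - 3*exp(4*x)/4 + 3*cos(2*x)/2


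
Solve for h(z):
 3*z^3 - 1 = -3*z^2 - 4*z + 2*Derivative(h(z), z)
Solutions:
 h(z) = C1 + 3*z^4/8 + z^3/2 + z^2 - z/2


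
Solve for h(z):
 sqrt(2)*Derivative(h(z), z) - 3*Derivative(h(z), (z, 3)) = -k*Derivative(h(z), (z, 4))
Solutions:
 h(z) = C1 + C2*exp(z*(-(sqrt(((sqrt(2) - 2/k^2)^2 - 4/k^4)/k^2)/2 + sqrt(2)/(2*k) - 1/k^3)^(1/3) + 1/k - 1/(k^2*(sqrt(((sqrt(2) - 2/k^2)^2 - 4/k^4)/k^2)/2 + sqrt(2)/(2*k) - 1/k^3)^(1/3)))) + C3*exp(z*((sqrt(((sqrt(2) - 2/k^2)^2 - 4/k^4)/k^2)/2 + sqrt(2)/(2*k) - 1/k^3)^(1/3)/2 - sqrt(3)*I*(sqrt(((sqrt(2) - 2/k^2)^2 - 4/k^4)/k^2)/2 + sqrt(2)/(2*k) - 1/k^3)^(1/3)/2 + 1/k - 2/(k^2*(-1 + sqrt(3)*I)*(sqrt(((sqrt(2) - 2/k^2)^2 - 4/k^4)/k^2)/2 + sqrt(2)/(2*k) - 1/k^3)^(1/3)))) + C4*exp(z*((sqrt(((sqrt(2) - 2/k^2)^2 - 4/k^4)/k^2)/2 + sqrt(2)/(2*k) - 1/k^3)^(1/3)/2 + sqrt(3)*I*(sqrt(((sqrt(2) - 2/k^2)^2 - 4/k^4)/k^2)/2 + sqrt(2)/(2*k) - 1/k^3)^(1/3)/2 + 1/k + 2/(k^2*(1 + sqrt(3)*I)*(sqrt(((sqrt(2) - 2/k^2)^2 - 4/k^4)/k^2)/2 + sqrt(2)/(2*k) - 1/k^3)^(1/3))))


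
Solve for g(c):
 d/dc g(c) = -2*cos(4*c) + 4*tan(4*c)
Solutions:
 g(c) = C1 - log(cos(4*c)) - sin(4*c)/2


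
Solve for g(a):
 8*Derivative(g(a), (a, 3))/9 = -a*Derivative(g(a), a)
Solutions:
 g(a) = C1 + Integral(C2*airyai(-3^(2/3)*a/2) + C3*airybi(-3^(2/3)*a/2), a)


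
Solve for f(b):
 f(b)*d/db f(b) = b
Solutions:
 f(b) = -sqrt(C1 + b^2)
 f(b) = sqrt(C1 + b^2)


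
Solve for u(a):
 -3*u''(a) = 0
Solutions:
 u(a) = C1 + C2*a


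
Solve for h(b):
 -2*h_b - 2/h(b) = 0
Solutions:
 h(b) = -sqrt(C1 - 2*b)
 h(b) = sqrt(C1 - 2*b)


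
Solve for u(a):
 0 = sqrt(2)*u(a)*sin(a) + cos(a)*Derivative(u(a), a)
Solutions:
 u(a) = C1*cos(a)^(sqrt(2))


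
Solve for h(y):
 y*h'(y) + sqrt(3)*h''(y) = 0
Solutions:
 h(y) = C1 + C2*erf(sqrt(2)*3^(3/4)*y/6)


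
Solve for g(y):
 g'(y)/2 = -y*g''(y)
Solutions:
 g(y) = C1 + C2*sqrt(y)


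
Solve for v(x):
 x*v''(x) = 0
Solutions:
 v(x) = C1 + C2*x


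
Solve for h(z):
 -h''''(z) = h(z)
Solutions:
 h(z) = (C1*sin(sqrt(2)*z/2) + C2*cos(sqrt(2)*z/2))*exp(-sqrt(2)*z/2) + (C3*sin(sqrt(2)*z/2) + C4*cos(sqrt(2)*z/2))*exp(sqrt(2)*z/2)


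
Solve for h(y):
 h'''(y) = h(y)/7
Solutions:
 h(y) = C3*exp(7^(2/3)*y/7) + (C1*sin(sqrt(3)*7^(2/3)*y/14) + C2*cos(sqrt(3)*7^(2/3)*y/14))*exp(-7^(2/3)*y/14)


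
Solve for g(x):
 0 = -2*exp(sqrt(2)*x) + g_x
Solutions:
 g(x) = C1 + sqrt(2)*exp(sqrt(2)*x)


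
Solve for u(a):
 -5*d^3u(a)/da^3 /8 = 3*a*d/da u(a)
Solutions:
 u(a) = C1 + Integral(C2*airyai(-2*3^(1/3)*5^(2/3)*a/5) + C3*airybi(-2*3^(1/3)*5^(2/3)*a/5), a)


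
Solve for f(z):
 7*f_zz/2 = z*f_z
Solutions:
 f(z) = C1 + C2*erfi(sqrt(7)*z/7)


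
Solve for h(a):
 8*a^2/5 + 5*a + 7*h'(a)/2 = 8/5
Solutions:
 h(a) = C1 - 16*a^3/105 - 5*a^2/7 + 16*a/35


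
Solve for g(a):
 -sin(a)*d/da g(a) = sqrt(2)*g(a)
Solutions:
 g(a) = C1*(cos(a) + 1)^(sqrt(2)/2)/(cos(a) - 1)^(sqrt(2)/2)


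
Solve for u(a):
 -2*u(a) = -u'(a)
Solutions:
 u(a) = C1*exp(2*a)


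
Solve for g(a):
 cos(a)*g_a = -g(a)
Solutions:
 g(a) = C1*sqrt(sin(a) - 1)/sqrt(sin(a) + 1)


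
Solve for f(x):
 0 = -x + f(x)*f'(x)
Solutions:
 f(x) = -sqrt(C1 + x^2)
 f(x) = sqrt(C1 + x^2)


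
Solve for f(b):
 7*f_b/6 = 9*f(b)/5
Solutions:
 f(b) = C1*exp(54*b/35)


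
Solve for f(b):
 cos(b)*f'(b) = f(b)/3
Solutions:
 f(b) = C1*(sin(b) + 1)^(1/6)/(sin(b) - 1)^(1/6)


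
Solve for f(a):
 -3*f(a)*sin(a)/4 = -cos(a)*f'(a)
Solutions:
 f(a) = C1/cos(a)^(3/4)


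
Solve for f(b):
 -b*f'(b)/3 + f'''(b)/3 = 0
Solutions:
 f(b) = C1 + Integral(C2*airyai(b) + C3*airybi(b), b)


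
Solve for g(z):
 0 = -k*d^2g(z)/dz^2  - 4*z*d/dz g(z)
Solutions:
 g(z) = C1 + C2*sqrt(k)*erf(sqrt(2)*z*sqrt(1/k))


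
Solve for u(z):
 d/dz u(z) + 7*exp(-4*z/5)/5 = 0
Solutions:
 u(z) = C1 + 7*exp(-4*z/5)/4


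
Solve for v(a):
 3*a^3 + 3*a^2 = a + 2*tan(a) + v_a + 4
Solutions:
 v(a) = C1 + 3*a^4/4 + a^3 - a^2/2 - 4*a + 2*log(cos(a))


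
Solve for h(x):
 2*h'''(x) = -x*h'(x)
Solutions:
 h(x) = C1 + Integral(C2*airyai(-2^(2/3)*x/2) + C3*airybi(-2^(2/3)*x/2), x)


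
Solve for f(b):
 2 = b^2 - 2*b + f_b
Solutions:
 f(b) = C1 - b^3/3 + b^2 + 2*b


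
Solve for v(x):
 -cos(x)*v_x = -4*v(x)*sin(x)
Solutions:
 v(x) = C1/cos(x)^4


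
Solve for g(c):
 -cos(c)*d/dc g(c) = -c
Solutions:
 g(c) = C1 + Integral(c/cos(c), c)


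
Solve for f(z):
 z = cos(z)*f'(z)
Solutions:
 f(z) = C1 + Integral(z/cos(z), z)


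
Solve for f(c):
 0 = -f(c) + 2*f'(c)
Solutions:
 f(c) = C1*exp(c/2)


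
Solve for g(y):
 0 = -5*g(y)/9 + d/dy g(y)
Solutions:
 g(y) = C1*exp(5*y/9)


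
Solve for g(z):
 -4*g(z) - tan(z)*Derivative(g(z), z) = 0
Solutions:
 g(z) = C1/sin(z)^4


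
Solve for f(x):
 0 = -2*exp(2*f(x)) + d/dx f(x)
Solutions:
 f(x) = log(-sqrt(-1/(C1 + 2*x))) - log(2)/2
 f(x) = log(-1/(C1 + 2*x))/2 - log(2)/2


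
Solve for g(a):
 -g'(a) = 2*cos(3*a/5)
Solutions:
 g(a) = C1 - 10*sin(3*a/5)/3


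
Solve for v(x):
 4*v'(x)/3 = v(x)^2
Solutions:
 v(x) = -4/(C1 + 3*x)


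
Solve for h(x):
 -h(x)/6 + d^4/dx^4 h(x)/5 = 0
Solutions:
 h(x) = C1*exp(-5^(1/4)*6^(3/4)*x/6) + C2*exp(5^(1/4)*6^(3/4)*x/6) + C3*sin(5^(1/4)*6^(3/4)*x/6) + C4*cos(5^(1/4)*6^(3/4)*x/6)


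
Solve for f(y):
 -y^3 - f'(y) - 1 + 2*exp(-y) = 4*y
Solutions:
 f(y) = C1 - y^4/4 - 2*y^2 - y - 2*exp(-y)


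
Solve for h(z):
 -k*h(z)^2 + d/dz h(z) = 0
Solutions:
 h(z) = -1/(C1 + k*z)


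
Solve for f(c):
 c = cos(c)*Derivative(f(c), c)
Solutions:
 f(c) = C1 + Integral(c/cos(c), c)


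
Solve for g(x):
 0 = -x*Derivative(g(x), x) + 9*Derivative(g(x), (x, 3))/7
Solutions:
 g(x) = C1 + Integral(C2*airyai(21^(1/3)*x/3) + C3*airybi(21^(1/3)*x/3), x)


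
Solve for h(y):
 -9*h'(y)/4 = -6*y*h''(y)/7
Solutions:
 h(y) = C1 + C2*y^(29/8)


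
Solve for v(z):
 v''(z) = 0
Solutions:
 v(z) = C1 + C2*z


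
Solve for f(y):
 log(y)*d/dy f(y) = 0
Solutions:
 f(y) = C1


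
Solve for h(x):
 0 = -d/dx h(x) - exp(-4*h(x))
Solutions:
 h(x) = log(-I*(C1 - 4*x)^(1/4))
 h(x) = log(I*(C1 - 4*x)^(1/4))
 h(x) = log(-(C1 - 4*x)^(1/4))
 h(x) = log(C1 - 4*x)/4


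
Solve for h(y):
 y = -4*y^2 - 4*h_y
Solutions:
 h(y) = C1 - y^3/3 - y^2/8


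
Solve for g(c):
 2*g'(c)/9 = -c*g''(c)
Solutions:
 g(c) = C1 + C2*c^(7/9)


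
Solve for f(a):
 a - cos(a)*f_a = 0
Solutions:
 f(a) = C1 + Integral(a/cos(a), a)


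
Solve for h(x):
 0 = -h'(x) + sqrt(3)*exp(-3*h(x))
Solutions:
 h(x) = log(C1 + 3*sqrt(3)*x)/3
 h(x) = log((-3^(1/3) - 3^(5/6)*I)*(C1 + sqrt(3)*x)^(1/3)/2)
 h(x) = log((-3^(1/3) + 3^(5/6)*I)*(C1 + sqrt(3)*x)^(1/3)/2)


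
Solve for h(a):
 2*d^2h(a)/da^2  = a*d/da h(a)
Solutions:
 h(a) = C1 + C2*erfi(a/2)


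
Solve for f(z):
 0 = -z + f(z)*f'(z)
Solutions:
 f(z) = -sqrt(C1 + z^2)
 f(z) = sqrt(C1 + z^2)


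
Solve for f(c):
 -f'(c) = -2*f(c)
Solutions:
 f(c) = C1*exp(2*c)


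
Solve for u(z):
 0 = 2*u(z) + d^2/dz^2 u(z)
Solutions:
 u(z) = C1*sin(sqrt(2)*z) + C2*cos(sqrt(2)*z)


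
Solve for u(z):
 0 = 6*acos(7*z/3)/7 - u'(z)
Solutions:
 u(z) = C1 + 6*z*acos(7*z/3)/7 - 6*sqrt(9 - 49*z^2)/49


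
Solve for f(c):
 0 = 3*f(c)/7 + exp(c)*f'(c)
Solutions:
 f(c) = C1*exp(3*exp(-c)/7)


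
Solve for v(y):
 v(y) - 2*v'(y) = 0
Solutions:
 v(y) = C1*exp(y/2)


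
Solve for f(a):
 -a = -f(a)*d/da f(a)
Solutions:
 f(a) = -sqrt(C1 + a^2)
 f(a) = sqrt(C1 + a^2)


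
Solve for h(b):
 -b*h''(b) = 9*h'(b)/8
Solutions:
 h(b) = C1 + C2/b^(1/8)


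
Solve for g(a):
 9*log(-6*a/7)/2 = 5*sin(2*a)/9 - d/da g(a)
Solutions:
 g(a) = C1 - 9*a*log(-a)/2 - 5*a*log(6) + a*log(42)/2 + 9*a/2 + 4*a*log(7) - 5*cos(2*a)/18


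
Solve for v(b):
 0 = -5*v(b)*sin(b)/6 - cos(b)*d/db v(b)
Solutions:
 v(b) = C1*cos(b)^(5/6)


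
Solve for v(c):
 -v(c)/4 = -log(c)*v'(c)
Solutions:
 v(c) = C1*exp(li(c)/4)


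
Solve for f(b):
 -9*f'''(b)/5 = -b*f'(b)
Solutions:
 f(b) = C1 + Integral(C2*airyai(15^(1/3)*b/3) + C3*airybi(15^(1/3)*b/3), b)


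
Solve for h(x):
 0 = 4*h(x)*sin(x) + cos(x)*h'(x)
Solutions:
 h(x) = C1*cos(x)^4


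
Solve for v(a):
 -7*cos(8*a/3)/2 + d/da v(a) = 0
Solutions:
 v(a) = C1 + 21*sin(8*a/3)/16


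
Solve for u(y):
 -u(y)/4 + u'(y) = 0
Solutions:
 u(y) = C1*exp(y/4)


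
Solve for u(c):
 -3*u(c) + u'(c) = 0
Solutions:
 u(c) = C1*exp(3*c)


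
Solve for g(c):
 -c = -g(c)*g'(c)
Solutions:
 g(c) = -sqrt(C1 + c^2)
 g(c) = sqrt(C1 + c^2)


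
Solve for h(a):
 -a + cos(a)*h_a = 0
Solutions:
 h(a) = C1 + Integral(a/cos(a), a)


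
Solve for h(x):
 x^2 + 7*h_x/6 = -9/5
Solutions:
 h(x) = C1 - 2*x^3/7 - 54*x/35


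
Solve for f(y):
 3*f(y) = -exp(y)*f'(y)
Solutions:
 f(y) = C1*exp(3*exp(-y))


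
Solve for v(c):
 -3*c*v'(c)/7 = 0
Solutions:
 v(c) = C1


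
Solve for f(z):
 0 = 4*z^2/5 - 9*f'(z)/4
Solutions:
 f(z) = C1 + 16*z^3/135


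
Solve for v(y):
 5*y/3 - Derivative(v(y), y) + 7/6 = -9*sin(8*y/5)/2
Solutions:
 v(y) = C1 + 5*y^2/6 + 7*y/6 - 45*cos(8*y/5)/16


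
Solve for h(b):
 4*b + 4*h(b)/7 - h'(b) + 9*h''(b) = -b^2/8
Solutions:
 h(b) = -7*b^2/32 - 497*b/64 + (C1*sin(sqrt(959)*b/126) + C2*cos(sqrt(959)*b/126))*exp(b/18) - 1715/256


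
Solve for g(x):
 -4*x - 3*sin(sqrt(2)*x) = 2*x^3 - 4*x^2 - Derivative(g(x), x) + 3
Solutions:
 g(x) = C1 + x^4/2 - 4*x^3/3 + 2*x^2 + 3*x - 3*sqrt(2)*cos(sqrt(2)*x)/2


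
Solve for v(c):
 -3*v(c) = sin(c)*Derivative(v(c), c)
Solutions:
 v(c) = C1*(cos(c) + 1)^(3/2)/(cos(c) - 1)^(3/2)


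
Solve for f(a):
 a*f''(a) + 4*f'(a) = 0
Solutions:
 f(a) = C1 + C2/a^3


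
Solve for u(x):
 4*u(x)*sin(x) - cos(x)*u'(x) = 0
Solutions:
 u(x) = C1/cos(x)^4


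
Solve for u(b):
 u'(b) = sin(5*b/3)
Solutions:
 u(b) = C1 - 3*cos(5*b/3)/5


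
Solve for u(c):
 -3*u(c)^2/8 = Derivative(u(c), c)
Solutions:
 u(c) = 8/(C1 + 3*c)


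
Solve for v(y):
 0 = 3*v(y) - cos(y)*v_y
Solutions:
 v(y) = C1*(sin(y) + 1)^(3/2)/(sin(y) - 1)^(3/2)


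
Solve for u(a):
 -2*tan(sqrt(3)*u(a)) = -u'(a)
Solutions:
 u(a) = sqrt(3)*(pi - asin(C1*exp(2*sqrt(3)*a)))/3
 u(a) = sqrt(3)*asin(C1*exp(2*sqrt(3)*a))/3


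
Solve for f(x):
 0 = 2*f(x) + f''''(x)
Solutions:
 f(x) = (C1*sin(2^(3/4)*x/2) + C2*cos(2^(3/4)*x/2))*exp(-2^(3/4)*x/2) + (C3*sin(2^(3/4)*x/2) + C4*cos(2^(3/4)*x/2))*exp(2^(3/4)*x/2)


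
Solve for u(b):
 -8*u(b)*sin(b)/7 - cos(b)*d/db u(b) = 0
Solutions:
 u(b) = C1*cos(b)^(8/7)


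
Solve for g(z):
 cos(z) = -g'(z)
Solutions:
 g(z) = C1 - sin(z)


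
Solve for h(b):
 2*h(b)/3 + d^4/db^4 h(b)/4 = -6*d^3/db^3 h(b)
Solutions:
 h(b) = C1*exp(b*(-6 + sqrt(2^(2/3)/(9*(sqrt(26242)/27 + 6)^(1/3)) + 2^(1/3)*(sqrt(26242)/27 + 6)^(1/3) + 36)))*sin(b*sqrt(-288 + 16/(9*(16*sqrt(26242)/27 + 96)^(1/3)) + 2*(16*sqrt(26242)/27 + 96)^(1/3) + 3456/sqrt(16/(9*(16*sqrt(26242)/27 + 96)^(1/3)) + 2*(16*sqrt(26242)/27 + 96)^(1/3) + 144))/2) + C2*exp(b*(-6 + sqrt(2^(2/3)/(9*(sqrt(26242)/27 + 6)^(1/3)) + 2^(1/3)*(sqrt(26242)/27 + 6)^(1/3) + 36)))*cos(b*sqrt(-288 + 16/(9*(16*sqrt(26242)/27 + 96)^(1/3)) + 2*(16*sqrt(26242)/27 + 96)^(1/3) + 3456/sqrt(16/(9*(16*sqrt(26242)/27 + 96)^(1/3)) + 2*(16*sqrt(26242)/27 + 96)^(1/3) + 144))/2) + C3*exp(-b*(6 + sqrt(2^(2/3)/(9*(sqrt(26242)/27 + 6)^(1/3)) + 2^(1/3)*(sqrt(26242)/27 + 6)^(1/3) + 36) + sqrt(-2^(1/3)*(sqrt(26242)/27 + 6)^(1/3) - 2^(2/3)/(9*(sqrt(26242)/27 + 6)^(1/3)) + 432/sqrt(2^(2/3)/(9*(sqrt(26242)/27 + 6)^(1/3)) + 2^(1/3)*(sqrt(26242)/27 + 6)^(1/3) + 36) + 72))) + C4*exp(b*(-sqrt(2^(2/3)/(9*(sqrt(26242)/27 + 6)^(1/3)) + 2^(1/3)*(sqrt(26242)/27 + 6)^(1/3) + 36) - 6 + sqrt(-2^(1/3)*(sqrt(26242)/27 + 6)^(1/3) - 2^(2/3)/(9*(sqrt(26242)/27 + 6)^(1/3)) + 432/sqrt(2^(2/3)/(9*(sqrt(26242)/27 + 6)^(1/3)) + 2^(1/3)*(sqrt(26242)/27 + 6)^(1/3) + 36) + 72)))


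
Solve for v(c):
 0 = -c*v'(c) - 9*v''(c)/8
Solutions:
 v(c) = C1 + C2*erf(2*c/3)


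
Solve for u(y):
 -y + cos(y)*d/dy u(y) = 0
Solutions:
 u(y) = C1 + Integral(y/cos(y), y)


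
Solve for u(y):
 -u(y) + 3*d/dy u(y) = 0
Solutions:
 u(y) = C1*exp(y/3)


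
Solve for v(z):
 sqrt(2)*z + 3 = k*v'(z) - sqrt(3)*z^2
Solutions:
 v(z) = C1 + sqrt(3)*z^3/(3*k) + sqrt(2)*z^2/(2*k) + 3*z/k


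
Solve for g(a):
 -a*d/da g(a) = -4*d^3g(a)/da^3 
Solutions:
 g(a) = C1 + Integral(C2*airyai(2^(1/3)*a/2) + C3*airybi(2^(1/3)*a/2), a)


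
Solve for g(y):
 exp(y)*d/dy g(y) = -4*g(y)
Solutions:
 g(y) = C1*exp(4*exp(-y))


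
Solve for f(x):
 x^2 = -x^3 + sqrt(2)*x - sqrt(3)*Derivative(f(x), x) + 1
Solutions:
 f(x) = C1 - sqrt(3)*x^4/12 - sqrt(3)*x^3/9 + sqrt(6)*x^2/6 + sqrt(3)*x/3


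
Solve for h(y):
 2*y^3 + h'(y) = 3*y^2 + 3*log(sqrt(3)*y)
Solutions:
 h(y) = C1 - y^4/2 + y^3 + 3*y*log(y) - 3*y + 3*y*log(3)/2


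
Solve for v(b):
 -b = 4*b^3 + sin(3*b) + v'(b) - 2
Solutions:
 v(b) = C1 - b^4 - b^2/2 + 2*b + cos(3*b)/3


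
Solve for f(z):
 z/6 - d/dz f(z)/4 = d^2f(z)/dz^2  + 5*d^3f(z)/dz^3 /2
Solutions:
 f(z) = C1 + z^2/3 - 8*z/3 + (C2*sin(sqrt(6)*z/10) + C3*cos(sqrt(6)*z/10))*exp(-z/5)


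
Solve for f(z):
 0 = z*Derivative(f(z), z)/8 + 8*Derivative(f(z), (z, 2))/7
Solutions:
 f(z) = C1 + C2*erf(sqrt(14)*z/16)


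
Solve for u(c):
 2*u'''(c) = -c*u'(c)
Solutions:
 u(c) = C1 + Integral(C2*airyai(-2^(2/3)*c/2) + C3*airybi(-2^(2/3)*c/2), c)


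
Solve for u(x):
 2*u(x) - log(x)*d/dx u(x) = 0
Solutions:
 u(x) = C1*exp(2*li(x))


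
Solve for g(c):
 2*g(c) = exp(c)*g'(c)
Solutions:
 g(c) = C1*exp(-2*exp(-c))


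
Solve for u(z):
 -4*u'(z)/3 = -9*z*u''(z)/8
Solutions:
 u(z) = C1 + C2*z^(59/27)


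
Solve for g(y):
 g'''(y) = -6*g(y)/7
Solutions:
 g(y) = C3*exp(-6^(1/3)*7^(2/3)*y/7) + (C1*sin(2^(1/3)*3^(5/6)*7^(2/3)*y/14) + C2*cos(2^(1/3)*3^(5/6)*7^(2/3)*y/14))*exp(6^(1/3)*7^(2/3)*y/14)


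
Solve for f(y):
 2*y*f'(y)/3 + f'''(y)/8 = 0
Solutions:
 f(y) = C1 + Integral(C2*airyai(-2*2^(1/3)*3^(2/3)*y/3) + C3*airybi(-2*2^(1/3)*3^(2/3)*y/3), y)


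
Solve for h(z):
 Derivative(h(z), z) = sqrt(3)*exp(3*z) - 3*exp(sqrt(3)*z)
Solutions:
 h(z) = C1 + sqrt(3)*exp(3*z)/3 - sqrt(3)*exp(sqrt(3)*z)


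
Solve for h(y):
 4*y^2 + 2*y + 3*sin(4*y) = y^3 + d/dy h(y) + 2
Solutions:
 h(y) = C1 - y^4/4 + 4*y^3/3 + y^2 - 2*y - 3*cos(4*y)/4


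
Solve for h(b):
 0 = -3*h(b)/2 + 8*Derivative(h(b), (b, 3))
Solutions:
 h(b) = C3*exp(2^(2/3)*3^(1/3)*b/4) + (C1*sin(2^(2/3)*3^(5/6)*b/8) + C2*cos(2^(2/3)*3^(5/6)*b/8))*exp(-2^(2/3)*3^(1/3)*b/8)


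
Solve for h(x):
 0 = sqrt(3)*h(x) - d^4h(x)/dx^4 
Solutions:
 h(x) = C1*exp(-3^(1/8)*x) + C2*exp(3^(1/8)*x) + C3*sin(3^(1/8)*x) + C4*cos(3^(1/8)*x)


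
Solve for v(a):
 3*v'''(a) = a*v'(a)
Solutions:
 v(a) = C1 + Integral(C2*airyai(3^(2/3)*a/3) + C3*airybi(3^(2/3)*a/3), a)
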